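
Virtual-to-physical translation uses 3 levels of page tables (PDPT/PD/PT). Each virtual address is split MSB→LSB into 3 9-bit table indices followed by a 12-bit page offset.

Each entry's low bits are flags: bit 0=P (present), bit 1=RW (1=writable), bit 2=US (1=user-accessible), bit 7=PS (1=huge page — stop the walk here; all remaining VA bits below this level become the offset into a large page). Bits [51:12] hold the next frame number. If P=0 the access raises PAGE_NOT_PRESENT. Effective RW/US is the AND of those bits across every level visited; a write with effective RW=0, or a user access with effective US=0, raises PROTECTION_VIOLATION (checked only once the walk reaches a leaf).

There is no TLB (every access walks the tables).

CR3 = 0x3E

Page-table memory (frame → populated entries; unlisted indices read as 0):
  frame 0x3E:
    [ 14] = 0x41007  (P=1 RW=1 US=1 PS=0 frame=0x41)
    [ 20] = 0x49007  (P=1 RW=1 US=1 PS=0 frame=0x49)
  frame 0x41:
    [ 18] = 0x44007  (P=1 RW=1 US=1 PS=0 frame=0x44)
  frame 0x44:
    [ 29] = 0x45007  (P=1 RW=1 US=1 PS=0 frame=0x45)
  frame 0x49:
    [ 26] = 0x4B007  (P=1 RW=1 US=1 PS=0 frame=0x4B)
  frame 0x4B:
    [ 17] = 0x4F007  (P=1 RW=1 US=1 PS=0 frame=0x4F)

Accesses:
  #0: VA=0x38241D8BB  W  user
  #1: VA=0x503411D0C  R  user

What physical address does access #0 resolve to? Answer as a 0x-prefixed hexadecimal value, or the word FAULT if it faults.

Trace:
#0 VA=0x38241D8BB (w,user):
  L0 @0x3E[14] → 0x41007  P=1,RW=1,US=1,PS=0
  L1 @0x41[18] → 0x44007  P=1,RW=1,US=1,PS=0
  L2 @0x44[29] → 0x45007  P=1,RW=1,US=1,PS=0
  → PA=0x458BB  (3 entries read)
#1 VA=0x503411D0C (r,user):
  L0 @0x3E[20] → 0x49007  P=1,RW=1,US=1,PS=0
  L1 @0x49[26] → 0x4B007  P=1,RW=1,US=1,PS=0
  L2 @0x4B[17] → 0x4F007  P=1,RW=1,US=1,PS=0
  → PA=0x4FD0C  (3 entries read)

Access #0 PA: 0x458BB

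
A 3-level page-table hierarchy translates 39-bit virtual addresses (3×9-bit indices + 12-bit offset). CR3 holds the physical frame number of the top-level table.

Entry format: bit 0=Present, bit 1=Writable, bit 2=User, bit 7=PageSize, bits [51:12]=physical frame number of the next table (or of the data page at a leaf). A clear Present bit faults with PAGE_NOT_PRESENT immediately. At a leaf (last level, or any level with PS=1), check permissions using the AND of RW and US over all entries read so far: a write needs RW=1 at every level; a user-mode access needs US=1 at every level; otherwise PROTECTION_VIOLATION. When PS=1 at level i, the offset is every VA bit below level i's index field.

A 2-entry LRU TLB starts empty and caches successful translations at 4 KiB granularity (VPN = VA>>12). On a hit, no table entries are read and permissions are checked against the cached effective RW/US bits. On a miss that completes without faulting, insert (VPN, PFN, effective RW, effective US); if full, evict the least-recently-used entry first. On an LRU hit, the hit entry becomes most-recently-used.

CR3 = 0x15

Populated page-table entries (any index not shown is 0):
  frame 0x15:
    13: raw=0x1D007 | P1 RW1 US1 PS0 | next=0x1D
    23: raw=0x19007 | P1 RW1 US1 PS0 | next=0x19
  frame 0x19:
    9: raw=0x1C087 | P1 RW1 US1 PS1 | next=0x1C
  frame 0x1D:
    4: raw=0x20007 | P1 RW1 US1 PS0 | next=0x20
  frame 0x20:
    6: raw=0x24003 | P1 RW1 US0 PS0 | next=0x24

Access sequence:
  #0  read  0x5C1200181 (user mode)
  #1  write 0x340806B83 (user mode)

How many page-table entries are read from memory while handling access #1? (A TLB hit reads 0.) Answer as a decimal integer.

Trace:
#0 VA=0x5C1200181 (r,user):
  [0] read 0x15 idx=23: raw=0x19007 flags P=1 W=1 U=1 S=0
  [1] read 0x19 idx=9: raw=0x1C087 flags P=1 W=1 U=1 S=1
  ⇒ phys 0x1C181 (huge @L1)  [2 reads]
#1 VA=0x340806B83 (w,user):
  [0] read 0x15 idx=13: raw=0x1D007 flags P=1 W=1 U=1 S=0
  [1] read 0x1D idx=4: raw=0x20007 flags P=1 W=1 U=1 S=0
  [2] read 0x20 idx=6: raw=0x24003 flags P=1 W=1 U=0 S=0
  ⇒ fault: PROTECTION_VIOLATION  — 3 lookups

Entries read for #1: 3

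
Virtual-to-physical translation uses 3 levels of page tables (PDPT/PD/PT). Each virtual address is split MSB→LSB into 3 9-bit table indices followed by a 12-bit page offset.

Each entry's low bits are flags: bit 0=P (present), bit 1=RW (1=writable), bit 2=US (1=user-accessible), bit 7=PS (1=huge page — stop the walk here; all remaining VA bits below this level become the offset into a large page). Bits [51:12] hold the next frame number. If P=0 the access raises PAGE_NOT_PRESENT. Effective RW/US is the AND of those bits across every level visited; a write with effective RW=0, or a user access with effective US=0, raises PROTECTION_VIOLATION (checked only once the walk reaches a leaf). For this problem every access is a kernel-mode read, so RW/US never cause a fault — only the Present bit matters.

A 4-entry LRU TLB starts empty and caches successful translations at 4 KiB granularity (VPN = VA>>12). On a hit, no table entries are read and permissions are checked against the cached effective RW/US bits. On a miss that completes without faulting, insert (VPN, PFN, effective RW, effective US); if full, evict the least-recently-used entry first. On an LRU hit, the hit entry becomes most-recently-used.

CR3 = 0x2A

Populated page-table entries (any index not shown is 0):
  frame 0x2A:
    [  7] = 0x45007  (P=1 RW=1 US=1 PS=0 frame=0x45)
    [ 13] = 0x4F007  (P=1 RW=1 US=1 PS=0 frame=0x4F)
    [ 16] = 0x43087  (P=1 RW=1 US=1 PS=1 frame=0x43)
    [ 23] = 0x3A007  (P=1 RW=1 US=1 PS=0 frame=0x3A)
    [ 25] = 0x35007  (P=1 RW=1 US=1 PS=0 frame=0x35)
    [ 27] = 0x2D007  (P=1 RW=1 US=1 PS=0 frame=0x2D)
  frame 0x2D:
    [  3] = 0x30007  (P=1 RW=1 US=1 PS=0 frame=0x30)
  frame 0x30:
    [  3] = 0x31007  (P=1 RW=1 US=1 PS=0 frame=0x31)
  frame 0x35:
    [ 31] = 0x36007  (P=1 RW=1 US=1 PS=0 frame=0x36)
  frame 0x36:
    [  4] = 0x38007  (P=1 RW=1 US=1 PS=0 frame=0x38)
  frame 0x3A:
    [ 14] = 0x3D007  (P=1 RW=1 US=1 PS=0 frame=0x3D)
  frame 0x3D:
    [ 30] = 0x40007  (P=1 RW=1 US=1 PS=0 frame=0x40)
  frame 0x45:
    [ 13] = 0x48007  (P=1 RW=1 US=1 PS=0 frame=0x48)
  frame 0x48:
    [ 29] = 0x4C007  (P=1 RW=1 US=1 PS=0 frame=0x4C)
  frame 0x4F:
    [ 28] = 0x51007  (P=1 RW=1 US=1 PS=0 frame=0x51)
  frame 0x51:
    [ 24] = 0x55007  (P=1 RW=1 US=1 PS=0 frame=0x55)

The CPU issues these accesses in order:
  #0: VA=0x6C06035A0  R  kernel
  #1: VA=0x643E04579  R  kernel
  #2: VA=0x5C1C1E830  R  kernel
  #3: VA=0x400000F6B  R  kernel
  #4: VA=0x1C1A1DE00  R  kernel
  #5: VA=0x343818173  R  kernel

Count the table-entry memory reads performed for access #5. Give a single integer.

Per-access translation:
#0 VA=0x6C06035A0 (r,kernel):
  L0: frame=0x2A idx=27 entry=0x2D007 [P=1 RW=1 US=1 PS=0]
  L1: frame=0x2D idx=3 entry=0x30007 [P=1 RW=1 US=1 PS=0]
  L2: frame=0x30 idx=3 entry=0x31007 [P=1 RW=1 US=1 PS=0]
  → PA=0x315A0  (3 entries read)
#1 VA=0x643E04579 (r,kernel):
  L0: frame=0x2A idx=25 entry=0x35007 [P=1 RW=1 US=1 PS=0]
  L1: frame=0x35 idx=31 entry=0x36007 [P=1 RW=1 US=1 PS=0]
  L2: frame=0x36 idx=4 entry=0x38007 [P=1 RW=1 US=1 PS=0]
  → PA=0x38579  (3 entries read)
#2 VA=0x5C1C1E830 (r,kernel):
  L0: frame=0x2A idx=23 entry=0x3A007 [P=1 RW=1 US=1 PS=0]
  L1: frame=0x3A idx=14 entry=0x3D007 [P=1 RW=1 US=1 PS=0]
  L2: frame=0x3D idx=30 entry=0x40007 [P=1 RW=1 US=1 PS=0]
  → PA=0x40830  (3 entries read)
#3 VA=0x400000F6B (r,kernel):
  L0: frame=0x2A idx=16 entry=0x43087 [P=1 RW=1 US=1 PS=1]
  → PA=0x43F6B (huge @L0)  (1 entries read)
#4 VA=0x1C1A1DE00 (r,kernel):
  L0: frame=0x2A idx=7 entry=0x45007 [P=1 RW=1 US=1 PS=0]
  L1: frame=0x45 idx=13 entry=0x48007 [P=1 RW=1 US=1 PS=0]
  L2: frame=0x48 idx=29 entry=0x4C007 [P=1 RW=1 US=1 PS=0]
  → PA=0x4CE00  (3 entries read)
#5 VA=0x343818173 (r,kernel):
  L0: frame=0x2A idx=13 entry=0x4F007 [P=1 RW=1 US=1 PS=0]
  L1: frame=0x4F idx=28 entry=0x51007 [P=1 RW=1 US=1 PS=0]
  L2: frame=0x51 idx=24 entry=0x55007 [P=1 RW=1 US=1 PS=0]
  → PA=0x55173  (3 entries read)

Entries read for #5: 3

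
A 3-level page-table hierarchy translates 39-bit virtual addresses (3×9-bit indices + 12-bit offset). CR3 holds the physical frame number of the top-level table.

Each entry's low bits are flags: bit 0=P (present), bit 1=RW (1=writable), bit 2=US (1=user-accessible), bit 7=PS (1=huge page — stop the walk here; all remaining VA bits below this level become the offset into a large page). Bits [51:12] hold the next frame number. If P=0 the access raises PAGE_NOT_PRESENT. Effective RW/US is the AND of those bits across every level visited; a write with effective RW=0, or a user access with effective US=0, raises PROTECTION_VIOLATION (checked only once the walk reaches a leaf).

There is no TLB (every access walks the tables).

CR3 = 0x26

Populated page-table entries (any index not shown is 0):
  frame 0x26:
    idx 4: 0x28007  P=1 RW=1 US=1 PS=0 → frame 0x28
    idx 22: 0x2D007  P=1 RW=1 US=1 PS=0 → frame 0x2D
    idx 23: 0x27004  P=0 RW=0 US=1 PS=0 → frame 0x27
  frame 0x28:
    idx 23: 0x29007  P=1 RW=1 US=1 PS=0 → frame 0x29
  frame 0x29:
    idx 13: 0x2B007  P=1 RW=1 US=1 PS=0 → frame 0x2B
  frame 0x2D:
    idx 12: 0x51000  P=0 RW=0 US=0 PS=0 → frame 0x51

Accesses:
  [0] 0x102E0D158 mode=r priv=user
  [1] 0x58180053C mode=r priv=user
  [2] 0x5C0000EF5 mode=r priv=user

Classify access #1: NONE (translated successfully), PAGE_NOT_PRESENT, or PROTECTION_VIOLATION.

Trace:
#0 VA=0x102E0D158 (r,user):
  lvl0: tbl 0x26, slot 4 ⇒ 0x28007 (P1/RW1/US1/PS0)
  lvl1: tbl 0x28, slot 23 ⇒ 0x29007 (P1/RW1/US1/PS0)
  lvl2: tbl 0x29, slot 13 ⇒ 0x2B007 (P1/RW1/US1/PS0)
  ✓ 0x2B158  — 3 lookups
#1 VA=0x58180053C (r,user):
  lvl0: tbl 0x26, slot 22 ⇒ 0x2D007 (P1/RW1/US1/PS0)
  lvl1: tbl 0x2D, slot 12 ⇒ 0x51000 (P0/RW0/US0/PS0)
  → PAGE_NOT_PRESENT  (2 entries read)
#2 VA=0x5C0000EF5 (r,user):
  lvl0: tbl 0x26, slot 23 ⇒ 0x27004 (P0/RW0/US1/PS0)
  → PAGE_NOT_PRESENT  (1 entries read)

Access #1 fault: PAGE_NOT_PRESENT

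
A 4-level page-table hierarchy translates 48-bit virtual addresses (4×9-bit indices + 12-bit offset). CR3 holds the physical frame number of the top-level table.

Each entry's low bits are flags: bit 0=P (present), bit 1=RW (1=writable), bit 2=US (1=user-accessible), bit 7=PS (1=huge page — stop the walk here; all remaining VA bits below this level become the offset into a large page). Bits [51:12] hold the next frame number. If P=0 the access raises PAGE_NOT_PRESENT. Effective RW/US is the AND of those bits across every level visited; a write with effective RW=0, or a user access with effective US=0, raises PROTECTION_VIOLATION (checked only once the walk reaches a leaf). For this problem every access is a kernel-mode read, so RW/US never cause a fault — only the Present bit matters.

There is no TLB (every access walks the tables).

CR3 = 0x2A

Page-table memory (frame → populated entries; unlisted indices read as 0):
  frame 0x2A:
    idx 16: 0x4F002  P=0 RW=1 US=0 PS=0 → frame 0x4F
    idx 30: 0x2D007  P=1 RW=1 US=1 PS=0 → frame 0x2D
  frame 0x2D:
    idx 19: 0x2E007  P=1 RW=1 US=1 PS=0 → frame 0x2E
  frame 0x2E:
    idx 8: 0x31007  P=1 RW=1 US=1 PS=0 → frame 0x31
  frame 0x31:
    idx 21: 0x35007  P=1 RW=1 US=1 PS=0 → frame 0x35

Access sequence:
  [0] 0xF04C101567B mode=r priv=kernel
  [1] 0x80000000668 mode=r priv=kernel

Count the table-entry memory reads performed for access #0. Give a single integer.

Trace:
#0 VA=0xF04C101567B (r,kernel):
  [0] read 0x2A idx=30: raw=0x2D007 flags P=1 W=1 U=1 S=0
  [1] read 0x2D idx=19: raw=0x2E007 flags P=1 W=1 U=1 S=0
  [2] read 0x2E idx=8: raw=0x31007 flags P=1 W=1 U=1 S=0
  [3] read 0x31 idx=21: raw=0x35007 flags P=1 W=1 U=1 S=0
  ✓ 0x3567B  — 4 lookups
#1 VA=0x80000000668 (r,kernel):
  [0] read 0x2A idx=16: raw=0x4F002 flags P=0 W=1 U=0 S=0
  → PAGE_NOT_PRESENT  (1 entries read)

Entries read for #0: 4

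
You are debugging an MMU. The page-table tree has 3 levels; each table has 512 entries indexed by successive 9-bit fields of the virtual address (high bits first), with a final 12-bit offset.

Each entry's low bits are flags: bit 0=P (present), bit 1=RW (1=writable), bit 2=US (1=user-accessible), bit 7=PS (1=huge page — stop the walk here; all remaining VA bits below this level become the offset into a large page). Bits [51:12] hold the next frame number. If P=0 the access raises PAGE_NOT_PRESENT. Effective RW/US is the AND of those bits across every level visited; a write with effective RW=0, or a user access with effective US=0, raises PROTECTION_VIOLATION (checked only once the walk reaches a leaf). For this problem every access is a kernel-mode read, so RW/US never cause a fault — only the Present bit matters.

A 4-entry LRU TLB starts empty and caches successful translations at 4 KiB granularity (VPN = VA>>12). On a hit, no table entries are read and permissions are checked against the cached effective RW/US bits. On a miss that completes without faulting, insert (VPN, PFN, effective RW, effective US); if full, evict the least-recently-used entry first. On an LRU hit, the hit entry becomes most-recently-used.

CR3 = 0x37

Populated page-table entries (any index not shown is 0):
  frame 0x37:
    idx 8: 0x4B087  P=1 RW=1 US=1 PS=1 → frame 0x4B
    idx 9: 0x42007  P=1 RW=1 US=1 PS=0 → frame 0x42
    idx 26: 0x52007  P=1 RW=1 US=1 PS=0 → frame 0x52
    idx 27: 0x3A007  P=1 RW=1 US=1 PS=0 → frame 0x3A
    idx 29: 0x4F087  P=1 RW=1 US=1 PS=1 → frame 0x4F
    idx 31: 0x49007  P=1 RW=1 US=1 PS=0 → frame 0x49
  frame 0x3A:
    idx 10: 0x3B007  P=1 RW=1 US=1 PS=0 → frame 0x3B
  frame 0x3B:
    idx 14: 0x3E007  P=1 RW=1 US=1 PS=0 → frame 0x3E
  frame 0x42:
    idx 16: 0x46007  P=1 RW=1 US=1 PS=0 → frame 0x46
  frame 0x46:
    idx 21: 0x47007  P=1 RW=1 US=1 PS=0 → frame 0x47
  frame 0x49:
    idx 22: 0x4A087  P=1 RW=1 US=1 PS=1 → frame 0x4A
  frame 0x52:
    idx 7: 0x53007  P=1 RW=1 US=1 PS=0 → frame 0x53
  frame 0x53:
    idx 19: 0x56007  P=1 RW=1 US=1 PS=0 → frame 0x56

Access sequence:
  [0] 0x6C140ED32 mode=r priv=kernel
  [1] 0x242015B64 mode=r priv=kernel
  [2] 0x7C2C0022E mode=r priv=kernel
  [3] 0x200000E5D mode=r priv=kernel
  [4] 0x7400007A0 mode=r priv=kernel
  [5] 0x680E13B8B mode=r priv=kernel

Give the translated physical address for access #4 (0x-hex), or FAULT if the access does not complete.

Walk each access:
#0 VA=0x6C140ED32 (r,kernel):
  L0: frame=0x37 idx=27 entry=0x3A007 [P=1 RW=1 US=1 PS=0]
  L1: frame=0x3A idx=10 entry=0x3B007 [P=1 RW=1 US=1 PS=0]
  L2: frame=0x3B idx=14 entry=0x3E007 [P=1 RW=1 US=1 PS=0]
  ⇒ phys 0x3ED32  [3 reads]
#1 VA=0x242015B64 (r,kernel):
  L0: frame=0x37 idx=9 entry=0x42007 [P=1 RW=1 US=1 PS=0]
  L1: frame=0x42 idx=16 entry=0x46007 [P=1 RW=1 US=1 PS=0]
  L2: frame=0x46 idx=21 entry=0x47007 [P=1 RW=1 US=1 PS=0]
  ⇒ phys 0x47B64  [3 reads]
#2 VA=0x7C2C0022E (r,kernel):
  L0: frame=0x37 idx=31 entry=0x49007 [P=1 RW=1 US=1 PS=0]
  L1: frame=0x49 idx=22 entry=0x4A087 [P=1 RW=1 US=1 PS=1]
  ⇒ phys 0x4A22E (huge @L1)  [2 reads]
#3 VA=0x200000E5D (r,kernel):
  L0: frame=0x37 idx=8 entry=0x4B087 [P=1 RW=1 US=1 PS=1]
  ⇒ phys 0x4BE5D (huge @L0)  [1 reads]
#4 VA=0x7400007A0 (r,kernel):
  L0: frame=0x37 idx=29 entry=0x4F087 [P=1 RW=1 US=1 PS=1]
  ⇒ phys 0x4F7A0 (huge @L0)  [1 reads]
#5 VA=0x680E13B8B (r,kernel):
  L0: frame=0x37 idx=26 entry=0x52007 [P=1 RW=1 US=1 PS=0]
  L1: frame=0x52 idx=7 entry=0x53007 [P=1 RW=1 US=1 PS=0]
  L2: frame=0x53 idx=19 entry=0x56007 [P=1 RW=1 US=1 PS=0]
  ⇒ phys 0x56B8B  [3 reads]

Access #4 PA: 0x4F7A0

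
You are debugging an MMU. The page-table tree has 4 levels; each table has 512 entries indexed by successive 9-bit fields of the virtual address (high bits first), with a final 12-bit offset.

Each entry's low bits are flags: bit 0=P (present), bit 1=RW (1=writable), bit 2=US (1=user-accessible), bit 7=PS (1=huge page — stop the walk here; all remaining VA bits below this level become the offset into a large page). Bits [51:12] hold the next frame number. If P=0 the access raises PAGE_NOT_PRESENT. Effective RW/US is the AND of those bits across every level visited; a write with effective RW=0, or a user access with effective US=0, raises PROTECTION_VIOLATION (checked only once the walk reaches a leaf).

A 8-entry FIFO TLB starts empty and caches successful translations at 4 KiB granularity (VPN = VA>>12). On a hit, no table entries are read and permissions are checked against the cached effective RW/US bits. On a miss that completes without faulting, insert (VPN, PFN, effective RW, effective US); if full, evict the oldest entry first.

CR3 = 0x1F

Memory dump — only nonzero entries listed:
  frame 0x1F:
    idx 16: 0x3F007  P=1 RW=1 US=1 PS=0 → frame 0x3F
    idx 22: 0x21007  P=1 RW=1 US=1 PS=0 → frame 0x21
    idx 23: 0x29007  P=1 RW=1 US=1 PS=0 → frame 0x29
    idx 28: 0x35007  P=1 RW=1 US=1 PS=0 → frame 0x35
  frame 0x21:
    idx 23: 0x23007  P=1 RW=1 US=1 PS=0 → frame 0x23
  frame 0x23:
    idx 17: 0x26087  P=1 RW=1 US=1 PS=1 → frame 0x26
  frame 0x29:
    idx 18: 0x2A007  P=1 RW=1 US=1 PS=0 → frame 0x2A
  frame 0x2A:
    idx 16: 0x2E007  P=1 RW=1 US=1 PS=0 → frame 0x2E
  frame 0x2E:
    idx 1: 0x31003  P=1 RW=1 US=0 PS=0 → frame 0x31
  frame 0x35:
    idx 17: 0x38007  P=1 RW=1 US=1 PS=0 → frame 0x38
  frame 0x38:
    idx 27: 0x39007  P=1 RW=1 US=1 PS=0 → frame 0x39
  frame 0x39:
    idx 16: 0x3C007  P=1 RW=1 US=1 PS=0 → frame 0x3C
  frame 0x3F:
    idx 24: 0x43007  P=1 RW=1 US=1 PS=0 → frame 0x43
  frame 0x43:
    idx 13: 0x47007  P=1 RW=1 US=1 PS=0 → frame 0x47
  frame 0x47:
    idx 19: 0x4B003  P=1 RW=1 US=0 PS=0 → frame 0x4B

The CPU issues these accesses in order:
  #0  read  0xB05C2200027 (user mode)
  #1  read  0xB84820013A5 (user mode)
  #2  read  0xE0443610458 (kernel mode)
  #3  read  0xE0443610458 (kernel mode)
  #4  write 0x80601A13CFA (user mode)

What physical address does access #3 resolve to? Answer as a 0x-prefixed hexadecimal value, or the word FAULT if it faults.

Walk each access:
#0 VA=0xB05C2200027 (r,user):
  L0 @0x1F[22] → 0x21007  P=1,RW=1,US=1,PS=0
  L1 @0x21[23] → 0x23007  P=1,RW=1,US=1,PS=0
  L2 @0x23[17] → 0x26087  P=1,RW=1,US=1,PS=1
  ⇒ phys 0x26027 (huge @L2)  [3 reads]
#1 VA=0xB84820013A5 (r,user):
  L0 @0x1F[23] → 0x29007  P=1,RW=1,US=1,PS=0
  L1 @0x29[18] → 0x2A007  P=1,RW=1,US=1,PS=0
  L2 @0x2A[16] → 0x2E007  P=1,RW=1,US=1,PS=0
  L3 @0x2E[1] → 0x31003  P=1,RW=1,US=0,PS=0
  → PROTECTION_VIOLATION  (4 entries read)
#2 VA=0xE0443610458 (r,kernel):
  L0 @0x1F[28] → 0x35007  P=1,RW=1,US=1,PS=0
  L1 @0x35[17] → 0x38007  P=1,RW=1,US=1,PS=0
  L2 @0x38[27] → 0x39007  P=1,RW=1,US=1,PS=0
  L3 @0x39[16] → 0x3C007  P=1,RW=1,US=1,PS=0
  ⇒ phys 0x3C458  [4 reads]
#3 VA=0xE0443610458 (r,kernel):
  TLB hit vpn=0xE0443610 → PA=0x3C458
#4 VA=0x80601A13CFA (w,user):
  L0 @0x1F[16] → 0x3F007  P=1,RW=1,US=1,PS=0
  L1 @0x3F[24] → 0x43007  P=1,RW=1,US=1,PS=0
  L2 @0x43[13] → 0x47007  P=1,RW=1,US=1,PS=0
  L3 @0x47[19] → 0x4B003  P=1,RW=1,US=0,PS=0
  → PROTECTION_VIOLATION  (4 entries read)

Access #3 PA: 0x3C458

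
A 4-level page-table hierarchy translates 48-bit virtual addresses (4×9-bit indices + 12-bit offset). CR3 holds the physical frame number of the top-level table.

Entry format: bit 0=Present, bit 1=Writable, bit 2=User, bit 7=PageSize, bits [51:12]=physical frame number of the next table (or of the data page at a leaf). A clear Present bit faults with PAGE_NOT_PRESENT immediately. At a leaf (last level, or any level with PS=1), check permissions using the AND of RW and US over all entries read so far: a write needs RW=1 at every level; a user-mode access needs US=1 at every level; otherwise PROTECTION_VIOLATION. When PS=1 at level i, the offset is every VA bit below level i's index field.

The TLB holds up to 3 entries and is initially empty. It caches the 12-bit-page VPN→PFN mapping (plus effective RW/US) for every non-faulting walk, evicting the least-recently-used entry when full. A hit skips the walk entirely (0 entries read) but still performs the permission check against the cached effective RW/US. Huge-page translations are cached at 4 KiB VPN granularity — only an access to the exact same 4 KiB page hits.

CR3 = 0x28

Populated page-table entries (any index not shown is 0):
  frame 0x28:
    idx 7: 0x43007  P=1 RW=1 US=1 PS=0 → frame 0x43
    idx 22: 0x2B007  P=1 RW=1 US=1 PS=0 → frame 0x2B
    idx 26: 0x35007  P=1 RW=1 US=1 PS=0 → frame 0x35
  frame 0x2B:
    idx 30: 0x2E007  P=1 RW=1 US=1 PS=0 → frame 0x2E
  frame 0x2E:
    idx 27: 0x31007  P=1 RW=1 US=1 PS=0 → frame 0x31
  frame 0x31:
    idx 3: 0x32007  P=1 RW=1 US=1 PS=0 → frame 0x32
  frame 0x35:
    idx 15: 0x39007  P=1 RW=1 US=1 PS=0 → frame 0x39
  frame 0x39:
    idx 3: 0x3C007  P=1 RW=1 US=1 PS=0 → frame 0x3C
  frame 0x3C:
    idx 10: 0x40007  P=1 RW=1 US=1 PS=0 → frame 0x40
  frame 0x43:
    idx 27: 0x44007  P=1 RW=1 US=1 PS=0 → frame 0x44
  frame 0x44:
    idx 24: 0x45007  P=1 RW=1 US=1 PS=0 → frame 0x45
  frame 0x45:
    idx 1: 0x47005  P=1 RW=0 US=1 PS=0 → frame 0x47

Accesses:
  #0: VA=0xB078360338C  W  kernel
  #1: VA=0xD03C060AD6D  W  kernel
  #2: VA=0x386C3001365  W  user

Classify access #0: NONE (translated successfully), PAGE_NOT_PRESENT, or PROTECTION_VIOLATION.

Trace:
#0 VA=0xB078360338C (w,kernel):
  L0 @0x28[22] → 0x2B007  P=1,RW=1,US=1,PS=0
  L1 @0x2B[30] → 0x2E007  P=1,RW=1,US=1,PS=0
  L2 @0x2E[27] → 0x31007  P=1,RW=1,US=1,PS=0
  L3 @0x31[3] → 0x32007  P=1,RW=1,US=1,PS=0
  ⇒ phys 0x3238C  [4 reads]
#1 VA=0xD03C060AD6D (w,kernel):
  L0 @0x28[26] → 0x35007  P=1,RW=1,US=1,PS=0
  L1 @0x35[15] → 0x39007  P=1,RW=1,US=1,PS=0
  L2 @0x39[3] → 0x3C007  P=1,RW=1,US=1,PS=0
  L3 @0x3C[10] → 0x40007  P=1,RW=1,US=1,PS=0
  ⇒ phys 0x40D6D  [4 reads]
#2 VA=0x386C3001365 (w,user):
  L0 @0x28[7] → 0x43007  P=1,RW=1,US=1,PS=0
  L1 @0x43[27] → 0x44007  P=1,RW=1,US=1,PS=0
  L2 @0x44[24] → 0x45007  P=1,RW=1,US=1,PS=0
  L3 @0x45[1] → 0x47005  P=1,RW=0,US=1,PS=0
  ✗ PROTECTION_VIOLATION  [4 reads]

Access #0 fault: NONE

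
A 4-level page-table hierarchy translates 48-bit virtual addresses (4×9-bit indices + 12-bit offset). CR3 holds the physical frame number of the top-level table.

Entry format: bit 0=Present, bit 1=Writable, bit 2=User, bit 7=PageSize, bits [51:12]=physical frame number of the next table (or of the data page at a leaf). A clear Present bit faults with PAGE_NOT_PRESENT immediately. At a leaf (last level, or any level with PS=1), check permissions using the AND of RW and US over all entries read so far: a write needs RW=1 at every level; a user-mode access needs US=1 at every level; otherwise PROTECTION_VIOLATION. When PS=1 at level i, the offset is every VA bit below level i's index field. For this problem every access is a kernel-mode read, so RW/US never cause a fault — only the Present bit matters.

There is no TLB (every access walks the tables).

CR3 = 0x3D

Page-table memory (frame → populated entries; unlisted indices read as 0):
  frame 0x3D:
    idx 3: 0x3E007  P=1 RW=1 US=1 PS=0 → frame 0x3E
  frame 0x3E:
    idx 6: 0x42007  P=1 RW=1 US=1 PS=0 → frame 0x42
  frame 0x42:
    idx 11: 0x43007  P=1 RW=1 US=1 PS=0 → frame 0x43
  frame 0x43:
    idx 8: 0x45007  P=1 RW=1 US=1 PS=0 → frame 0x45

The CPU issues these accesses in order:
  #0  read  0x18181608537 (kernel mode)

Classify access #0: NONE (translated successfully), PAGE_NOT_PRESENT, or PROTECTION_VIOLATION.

Per-access translation:
#0 VA=0x18181608537 (r,kernel):
  [0] read 0x3D idx=3: raw=0x3E007 flags P=1 W=1 U=1 S=0
  [1] read 0x3E idx=6: raw=0x42007 flags P=1 W=1 U=1 S=0
  [2] read 0x42 idx=11: raw=0x43007 flags P=1 W=1 U=1 S=0
  [3] read 0x43 idx=8: raw=0x45007 flags P=1 W=1 U=1 S=0
  ⇒ phys 0x45537  [4 reads]

Access #0 fault: NONE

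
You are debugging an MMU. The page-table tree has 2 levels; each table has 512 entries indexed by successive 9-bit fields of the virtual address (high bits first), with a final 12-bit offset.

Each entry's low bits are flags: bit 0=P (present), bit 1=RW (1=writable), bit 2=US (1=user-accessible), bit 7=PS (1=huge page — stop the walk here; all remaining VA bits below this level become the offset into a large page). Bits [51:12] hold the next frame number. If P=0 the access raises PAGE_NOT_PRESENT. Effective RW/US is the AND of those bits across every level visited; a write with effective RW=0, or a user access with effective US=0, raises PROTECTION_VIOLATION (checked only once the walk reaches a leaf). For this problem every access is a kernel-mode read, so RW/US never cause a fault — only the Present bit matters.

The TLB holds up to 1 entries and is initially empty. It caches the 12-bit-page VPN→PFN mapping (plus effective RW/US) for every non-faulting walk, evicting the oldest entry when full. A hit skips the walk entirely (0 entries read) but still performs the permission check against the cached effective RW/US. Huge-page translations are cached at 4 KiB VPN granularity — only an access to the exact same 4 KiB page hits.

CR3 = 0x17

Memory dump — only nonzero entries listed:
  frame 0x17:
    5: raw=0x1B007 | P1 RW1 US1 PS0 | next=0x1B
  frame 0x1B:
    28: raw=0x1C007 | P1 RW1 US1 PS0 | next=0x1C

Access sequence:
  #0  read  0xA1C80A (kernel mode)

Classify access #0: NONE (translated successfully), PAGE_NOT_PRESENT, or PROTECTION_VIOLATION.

Per-access translation:
#0 VA=0xA1C80A (r,kernel):
  L0: frame=0x17 idx=5 entry=0x1B007 [P=1 RW=1 US=1 PS=0]
  L1: frame=0x1B idx=28 entry=0x1C007 [P=1 RW=1 US=1 PS=0]
  ✓ 0x1C80A  — 2 lookups

Access #0 fault: NONE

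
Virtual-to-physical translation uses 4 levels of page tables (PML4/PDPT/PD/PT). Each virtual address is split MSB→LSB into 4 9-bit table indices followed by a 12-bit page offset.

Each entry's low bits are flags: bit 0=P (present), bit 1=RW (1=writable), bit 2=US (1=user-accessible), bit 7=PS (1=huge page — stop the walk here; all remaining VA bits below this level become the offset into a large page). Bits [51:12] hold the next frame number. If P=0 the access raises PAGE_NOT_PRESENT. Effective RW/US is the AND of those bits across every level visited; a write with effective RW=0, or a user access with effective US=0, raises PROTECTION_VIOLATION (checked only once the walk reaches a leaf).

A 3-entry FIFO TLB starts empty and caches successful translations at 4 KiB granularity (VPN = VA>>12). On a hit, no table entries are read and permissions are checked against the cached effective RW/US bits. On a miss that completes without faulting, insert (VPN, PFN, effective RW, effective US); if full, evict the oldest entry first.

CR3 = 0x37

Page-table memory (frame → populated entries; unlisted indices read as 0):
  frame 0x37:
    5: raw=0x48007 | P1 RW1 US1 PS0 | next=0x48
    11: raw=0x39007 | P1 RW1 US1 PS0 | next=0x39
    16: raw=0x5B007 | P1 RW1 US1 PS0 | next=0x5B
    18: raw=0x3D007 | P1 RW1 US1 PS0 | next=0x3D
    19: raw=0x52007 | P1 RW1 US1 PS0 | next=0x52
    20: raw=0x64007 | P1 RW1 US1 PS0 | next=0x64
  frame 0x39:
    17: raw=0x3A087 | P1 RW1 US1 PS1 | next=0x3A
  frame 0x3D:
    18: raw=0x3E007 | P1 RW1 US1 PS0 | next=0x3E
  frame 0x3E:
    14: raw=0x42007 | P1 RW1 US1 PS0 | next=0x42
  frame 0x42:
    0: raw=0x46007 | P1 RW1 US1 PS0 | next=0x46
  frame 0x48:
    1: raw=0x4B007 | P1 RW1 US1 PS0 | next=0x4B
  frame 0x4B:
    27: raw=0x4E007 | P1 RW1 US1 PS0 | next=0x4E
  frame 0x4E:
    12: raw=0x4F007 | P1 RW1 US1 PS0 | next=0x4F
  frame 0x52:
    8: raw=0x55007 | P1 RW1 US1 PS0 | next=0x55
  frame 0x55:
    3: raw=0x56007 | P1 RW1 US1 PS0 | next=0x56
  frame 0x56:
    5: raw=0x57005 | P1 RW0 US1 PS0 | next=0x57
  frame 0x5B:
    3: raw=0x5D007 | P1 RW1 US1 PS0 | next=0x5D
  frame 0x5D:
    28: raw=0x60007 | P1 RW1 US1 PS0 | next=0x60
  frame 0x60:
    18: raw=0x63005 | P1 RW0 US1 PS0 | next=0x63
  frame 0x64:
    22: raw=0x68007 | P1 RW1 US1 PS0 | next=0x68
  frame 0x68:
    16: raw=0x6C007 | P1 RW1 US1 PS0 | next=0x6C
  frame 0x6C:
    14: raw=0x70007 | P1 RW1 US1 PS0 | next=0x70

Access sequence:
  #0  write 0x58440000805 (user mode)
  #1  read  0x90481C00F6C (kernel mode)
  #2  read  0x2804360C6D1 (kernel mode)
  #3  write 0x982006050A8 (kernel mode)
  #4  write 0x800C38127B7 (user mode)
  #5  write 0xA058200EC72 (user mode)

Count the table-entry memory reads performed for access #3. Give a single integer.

Per-access translation:
#0 VA=0x58440000805 (w,user):
  L0: frame=0x37 idx=11 entry=0x39007 [P=1 RW=1 US=1 PS=0]
  L1: frame=0x39 idx=17 entry=0x3A087 [P=1 RW=1 US=1 PS=1]
  → PA=0x3A805 (huge @L1)  (2 entries read)
#1 VA=0x90481C00F6C (r,kernel):
  L0: frame=0x37 idx=18 entry=0x3D007 [P=1 RW=1 US=1 PS=0]
  L1: frame=0x3D idx=18 entry=0x3E007 [P=1 RW=1 US=1 PS=0]
  L2: frame=0x3E idx=14 entry=0x42007 [P=1 RW=1 US=1 PS=0]
  L3: frame=0x42 idx=0 entry=0x46007 [P=1 RW=1 US=1 PS=0]
  → PA=0x46F6C  (4 entries read)
#2 VA=0x2804360C6D1 (r,kernel):
  L0: frame=0x37 idx=5 entry=0x48007 [P=1 RW=1 US=1 PS=0]
  L1: frame=0x48 idx=1 entry=0x4B007 [P=1 RW=1 US=1 PS=0]
  L2: frame=0x4B idx=27 entry=0x4E007 [P=1 RW=1 US=1 PS=0]
  L3: frame=0x4E idx=12 entry=0x4F007 [P=1 RW=1 US=1 PS=0]
  → PA=0x4F6D1  (4 entries read)
#3 VA=0x982006050A8 (w,kernel):
  L0: frame=0x37 idx=19 entry=0x52007 [P=1 RW=1 US=1 PS=0]
  L1: frame=0x52 idx=8 entry=0x55007 [P=1 RW=1 US=1 PS=0]
  L2: frame=0x55 idx=3 entry=0x56007 [P=1 RW=1 US=1 PS=0]
  L3: frame=0x56 idx=5 entry=0x57005 [P=1 RW=0 US=1 PS=0]
  ✗ PROTECTION_VIOLATION  [4 reads]
#4 VA=0x800C38127B7 (w,user):
  L0: frame=0x37 idx=16 entry=0x5B007 [P=1 RW=1 US=1 PS=0]
  L1: frame=0x5B idx=3 entry=0x5D007 [P=1 RW=1 US=1 PS=0]
  L2: frame=0x5D idx=28 entry=0x60007 [P=1 RW=1 US=1 PS=0]
  L3: frame=0x60 idx=18 entry=0x63005 [P=1 RW=0 US=1 PS=0]
  ✗ PROTECTION_VIOLATION  [4 reads]
#5 VA=0xA058200EC72 (w,user):
  L0: frame=0x37 idx=20 entry=0x64007 [P=1 RW=1 US=1 PS=0]
  L1: frame=0x64 idx=22 entry=0x68007 [P=1 RW=1 US=1 PS=0]
  L2: frame=0x68 idx=16 entry=0x6C007 [P=1 RW=1 US=1 PS=0]
  L3: frame=0x6C idx=14 entry=0x70007 [P=1 RW=1 US=1 PS=0]
  → PA=0x70C72  (4 entries read)

Entries read for #3: 4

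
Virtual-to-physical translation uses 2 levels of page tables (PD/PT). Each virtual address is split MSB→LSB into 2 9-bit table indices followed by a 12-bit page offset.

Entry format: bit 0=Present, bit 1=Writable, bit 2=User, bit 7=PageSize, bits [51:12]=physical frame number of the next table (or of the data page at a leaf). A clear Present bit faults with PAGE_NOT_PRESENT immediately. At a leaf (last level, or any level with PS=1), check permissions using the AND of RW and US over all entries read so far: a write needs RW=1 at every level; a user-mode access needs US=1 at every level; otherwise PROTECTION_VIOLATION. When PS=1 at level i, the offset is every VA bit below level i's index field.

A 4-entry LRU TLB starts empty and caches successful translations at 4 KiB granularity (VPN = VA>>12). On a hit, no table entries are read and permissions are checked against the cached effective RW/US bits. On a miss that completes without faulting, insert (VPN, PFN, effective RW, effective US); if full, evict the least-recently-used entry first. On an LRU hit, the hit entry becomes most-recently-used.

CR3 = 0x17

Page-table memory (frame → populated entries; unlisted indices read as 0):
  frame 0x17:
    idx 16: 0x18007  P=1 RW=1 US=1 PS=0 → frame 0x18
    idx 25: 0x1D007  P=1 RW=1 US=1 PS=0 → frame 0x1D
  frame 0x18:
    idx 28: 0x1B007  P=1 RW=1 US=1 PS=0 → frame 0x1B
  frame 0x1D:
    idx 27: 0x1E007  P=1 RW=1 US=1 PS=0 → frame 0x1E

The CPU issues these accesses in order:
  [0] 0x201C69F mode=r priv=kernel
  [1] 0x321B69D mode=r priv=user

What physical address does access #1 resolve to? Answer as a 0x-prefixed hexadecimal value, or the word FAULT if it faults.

Walk each access:
#0 VA=0x201C69F (r,kernel):
  L0 @0x17[16] → 0x18007  P=1,RW=1,US=1,PS=0
  L1 @0x18[28] → 0x1B007  P=1,RW=1,US=1,PS=0
  ✓ 0x1B69F  — 2 lookups
#1 VA=0x321B69D (r,user):
  L0 @0x17[25] → 0x1D007  P=1,RW=1,US=1,PS=0
  L1 @0x1D[27] → 0x1E007  P=1,RW=1,US=1,PS=0
  ✓ 0x1E69D  — 2 lookups

Access #1 PA: 0x1E69D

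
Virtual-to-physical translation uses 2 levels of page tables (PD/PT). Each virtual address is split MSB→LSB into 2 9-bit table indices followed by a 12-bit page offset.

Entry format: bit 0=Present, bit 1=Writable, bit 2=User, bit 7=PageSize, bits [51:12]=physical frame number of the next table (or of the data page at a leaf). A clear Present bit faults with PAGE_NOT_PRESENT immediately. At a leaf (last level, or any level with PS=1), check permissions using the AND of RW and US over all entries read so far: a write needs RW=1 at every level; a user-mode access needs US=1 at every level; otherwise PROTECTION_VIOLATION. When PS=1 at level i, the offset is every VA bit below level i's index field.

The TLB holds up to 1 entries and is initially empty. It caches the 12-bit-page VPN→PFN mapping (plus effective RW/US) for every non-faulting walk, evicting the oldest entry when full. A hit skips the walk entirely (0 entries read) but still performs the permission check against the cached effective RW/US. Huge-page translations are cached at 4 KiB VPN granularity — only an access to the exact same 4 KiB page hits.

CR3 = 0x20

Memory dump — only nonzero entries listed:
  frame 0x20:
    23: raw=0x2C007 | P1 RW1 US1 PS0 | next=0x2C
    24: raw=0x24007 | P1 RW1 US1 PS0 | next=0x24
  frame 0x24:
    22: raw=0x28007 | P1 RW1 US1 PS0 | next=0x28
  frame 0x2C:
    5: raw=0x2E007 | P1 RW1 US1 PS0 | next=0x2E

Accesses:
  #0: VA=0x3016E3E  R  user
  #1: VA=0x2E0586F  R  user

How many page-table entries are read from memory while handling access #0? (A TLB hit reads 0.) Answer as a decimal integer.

Walk each access:
#0 VA=0x3016E3E (r,user):
  lvl0: tbl 0x20, slot 24 ⇒ 0x24007 (P1/RW1/US1/PS0)
  lvl1: tbl 0x24, slot 22 ⇒ 0x28007 (P1/RW1/US1/PS0)
  ✓ 0x28E3E  — 2 lookups
#1 VA=0x2E0586F (r,user):
  lvl0: tbl 0x20, slot 23 ⇒ 0x2C007 (P1/RW1/US1/PS0)
  lvl1: tbl 0x2C, slot 5 ⇒ 0x2E007 (P1/RW1/US1/PS0)
  ✓ 0x2E86F  — 2 lookups

Entries read for #0: 2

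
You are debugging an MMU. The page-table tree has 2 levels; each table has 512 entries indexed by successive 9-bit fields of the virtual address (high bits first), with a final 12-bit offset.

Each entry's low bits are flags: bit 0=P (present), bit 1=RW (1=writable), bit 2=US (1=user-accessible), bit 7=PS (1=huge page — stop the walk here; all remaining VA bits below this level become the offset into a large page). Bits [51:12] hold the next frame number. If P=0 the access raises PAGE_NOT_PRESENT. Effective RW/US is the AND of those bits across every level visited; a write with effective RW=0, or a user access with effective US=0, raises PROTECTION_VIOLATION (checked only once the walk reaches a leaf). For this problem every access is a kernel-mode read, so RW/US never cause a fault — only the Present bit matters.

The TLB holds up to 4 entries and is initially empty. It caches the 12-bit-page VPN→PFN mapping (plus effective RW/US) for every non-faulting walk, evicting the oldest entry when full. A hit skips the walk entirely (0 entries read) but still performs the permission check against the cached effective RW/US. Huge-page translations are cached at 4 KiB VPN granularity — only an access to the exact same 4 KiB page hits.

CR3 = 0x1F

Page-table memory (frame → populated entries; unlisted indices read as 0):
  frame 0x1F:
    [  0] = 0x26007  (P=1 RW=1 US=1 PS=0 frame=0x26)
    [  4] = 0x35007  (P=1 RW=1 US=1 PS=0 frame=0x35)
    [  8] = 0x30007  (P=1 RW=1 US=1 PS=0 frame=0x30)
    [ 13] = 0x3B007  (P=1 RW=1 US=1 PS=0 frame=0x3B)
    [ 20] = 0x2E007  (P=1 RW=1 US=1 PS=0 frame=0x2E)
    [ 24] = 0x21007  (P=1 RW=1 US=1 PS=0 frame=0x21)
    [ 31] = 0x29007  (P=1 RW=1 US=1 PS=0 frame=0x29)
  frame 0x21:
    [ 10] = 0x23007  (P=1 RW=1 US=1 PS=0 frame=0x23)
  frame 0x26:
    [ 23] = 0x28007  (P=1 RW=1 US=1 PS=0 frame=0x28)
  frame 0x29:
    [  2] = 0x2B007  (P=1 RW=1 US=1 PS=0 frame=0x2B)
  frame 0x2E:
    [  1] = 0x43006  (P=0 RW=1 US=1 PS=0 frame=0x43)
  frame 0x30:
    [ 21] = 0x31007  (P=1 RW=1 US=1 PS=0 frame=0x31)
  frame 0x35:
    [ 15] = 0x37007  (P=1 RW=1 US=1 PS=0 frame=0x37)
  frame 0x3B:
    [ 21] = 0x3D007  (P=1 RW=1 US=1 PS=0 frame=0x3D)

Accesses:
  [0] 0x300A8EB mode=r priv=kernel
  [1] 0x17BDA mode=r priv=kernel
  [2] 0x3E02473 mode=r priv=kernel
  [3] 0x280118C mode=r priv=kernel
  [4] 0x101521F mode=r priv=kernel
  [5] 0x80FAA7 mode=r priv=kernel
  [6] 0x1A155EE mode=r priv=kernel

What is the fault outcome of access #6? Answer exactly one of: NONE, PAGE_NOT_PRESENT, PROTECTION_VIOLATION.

Walk each access:
#0 VA=0x300A8EB (r,kernel):
  [0] read 0x1F idx=24: raw=0x21007 flags P=1 W=1 U=1 S=0
  [1] read 0x21 idx=10: raw=0x23007 flags P=1 W=1 U=1 S=0
  ⇒ phys 0x238EB  [2 reads]
#1 VA=0x17BDA (r,kernel):
  [0] read 0x1F idx=0: raw=0x26007 flags P=1 W=1 U=1 S=0
  [1] read 0x26 idx=23: raw=0x28007 flags P=1 W=1 U=1 S=0
  ⇒ phys 0x28BDA  [2 reads]
#2 VA=0x3E02473 (r,kernel):
  [0] read 0x1F idx=31: raw=0x29007 flags P=1 W=1 U=1 S=0
  [1] read 0x29 idx=2: raw=0x2B007 flags P=1 W=1 U=1 S=0
  ⇒ phys 0x2B473  [2 reads]
#3 VA=0x280118C (r,kernel):
  [0] read 0x1F idx=20: raw=0x2E007 flags P=1 W=1 U=1 S=0
  [1] read 0x2E idx=1: raw=0x43006 flags P=0 W=1 U=1 S=0
  → PAGE_NOT_PRESENT  (2 entries read)
#4 VA=0x101521F (r,kernel):
  [0] read 0x1F idx=8: raw=0x30007 flags P=1 W=1 U=1 S=0
  [1] read 0x30 idx=21: raw=0x31007 flags P=1 W=1 U=1 S=0
  ⇒ phys 0x3121F  [2 reads]
#5 VA=0x80FAA7 (r,kernel):
  [0] read 0x1F idx=4: raw=0x35007 flags P=1 W=1 U=1 S=0
  [1] read 0x35 idx=15: raw=0x37007 flags P=1 W=1 U=1 S=0
  ⇒ phys 0x37AA7  [2 reads]
#6 VA=0x1A155EE (r,kernel):
  [0] read 0x1F idx=13: raw=0x3B007 flags P=1 W=1 U=1 S=0
  [1] read 0x3B idx=21: raw=0x3D007 flags P=1 W=1 U=1 S=0
  ⇒ phys 0x3D5EE  [2 reads]

Access #6 fault: NONE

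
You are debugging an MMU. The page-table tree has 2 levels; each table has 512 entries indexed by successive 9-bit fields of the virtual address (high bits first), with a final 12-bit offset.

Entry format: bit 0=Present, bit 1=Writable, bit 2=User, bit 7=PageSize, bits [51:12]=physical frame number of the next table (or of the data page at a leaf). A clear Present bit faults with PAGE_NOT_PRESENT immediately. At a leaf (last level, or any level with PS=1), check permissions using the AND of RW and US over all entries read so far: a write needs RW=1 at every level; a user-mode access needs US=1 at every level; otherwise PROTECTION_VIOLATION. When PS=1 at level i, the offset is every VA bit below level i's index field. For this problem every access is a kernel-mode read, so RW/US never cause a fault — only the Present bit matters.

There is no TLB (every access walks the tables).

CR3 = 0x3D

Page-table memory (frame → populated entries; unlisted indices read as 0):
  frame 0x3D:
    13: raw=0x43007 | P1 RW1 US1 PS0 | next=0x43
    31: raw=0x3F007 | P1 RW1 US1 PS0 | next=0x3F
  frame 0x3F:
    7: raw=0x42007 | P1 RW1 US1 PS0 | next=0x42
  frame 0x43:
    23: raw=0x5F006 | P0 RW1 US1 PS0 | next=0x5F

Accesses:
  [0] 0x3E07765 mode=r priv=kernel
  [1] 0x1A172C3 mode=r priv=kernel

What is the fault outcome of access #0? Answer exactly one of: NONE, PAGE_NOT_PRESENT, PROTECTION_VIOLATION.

Trace:
#0 VA=0x3E07765 (r,kernel):
  L0 @0x3D[31] → 0x3F007  P=1,RW=1,US=1,PS=0
  L1 @0x3F[7] → 0x42007  P=1,RW=1,US=1,PS=0
  ⇒ phys 0x42765  [2 reads]
#1 VA=0x1A172C3 (r,kernel):
  L0 @0x3D[13] → 0x43007  P=1,RW=1,US=1,PS=0
  L1 @0x43[23] → 0x5F006  P=0,RW=1,US=1,PS=0
  ⇒ fault: PAGE_NOT_PRESENT  — 2 lookups

Access #0 fault: NONE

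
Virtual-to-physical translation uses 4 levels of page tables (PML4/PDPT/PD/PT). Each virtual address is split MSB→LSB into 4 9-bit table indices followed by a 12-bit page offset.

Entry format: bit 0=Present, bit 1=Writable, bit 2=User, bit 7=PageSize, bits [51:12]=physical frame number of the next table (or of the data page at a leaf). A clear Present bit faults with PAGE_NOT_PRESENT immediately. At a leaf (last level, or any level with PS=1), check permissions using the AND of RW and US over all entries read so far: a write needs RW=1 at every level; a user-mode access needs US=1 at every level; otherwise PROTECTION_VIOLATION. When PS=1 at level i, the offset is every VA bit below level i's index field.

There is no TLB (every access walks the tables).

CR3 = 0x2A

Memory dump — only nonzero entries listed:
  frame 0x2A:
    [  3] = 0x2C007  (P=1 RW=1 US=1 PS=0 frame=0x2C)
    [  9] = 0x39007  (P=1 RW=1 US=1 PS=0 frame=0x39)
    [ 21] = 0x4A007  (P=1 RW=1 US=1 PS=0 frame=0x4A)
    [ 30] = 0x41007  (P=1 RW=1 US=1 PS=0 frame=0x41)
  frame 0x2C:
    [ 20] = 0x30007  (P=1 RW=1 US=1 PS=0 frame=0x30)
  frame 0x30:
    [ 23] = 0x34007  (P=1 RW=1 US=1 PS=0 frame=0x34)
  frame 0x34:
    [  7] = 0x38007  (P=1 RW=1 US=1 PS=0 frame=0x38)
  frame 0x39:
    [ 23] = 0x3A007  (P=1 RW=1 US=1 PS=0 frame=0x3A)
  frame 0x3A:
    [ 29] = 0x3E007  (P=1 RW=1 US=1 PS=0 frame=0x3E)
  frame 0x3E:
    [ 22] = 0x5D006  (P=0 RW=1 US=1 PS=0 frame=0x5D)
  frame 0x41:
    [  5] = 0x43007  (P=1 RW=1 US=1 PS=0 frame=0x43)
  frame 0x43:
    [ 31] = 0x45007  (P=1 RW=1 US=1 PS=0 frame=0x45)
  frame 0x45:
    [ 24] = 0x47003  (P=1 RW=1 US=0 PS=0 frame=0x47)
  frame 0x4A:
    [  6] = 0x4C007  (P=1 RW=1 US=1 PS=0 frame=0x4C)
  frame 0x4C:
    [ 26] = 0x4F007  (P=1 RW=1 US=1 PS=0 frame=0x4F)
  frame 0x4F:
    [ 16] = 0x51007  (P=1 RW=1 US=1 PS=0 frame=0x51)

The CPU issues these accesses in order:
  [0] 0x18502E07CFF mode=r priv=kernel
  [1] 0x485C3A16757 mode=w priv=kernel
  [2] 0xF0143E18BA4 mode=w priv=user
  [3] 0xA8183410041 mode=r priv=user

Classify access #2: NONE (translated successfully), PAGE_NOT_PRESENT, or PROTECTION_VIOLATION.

Per-access translation:
#0 VA=0x18502E07CFF (r,kernel):
  L0: frame=0x2A idx=3 entry=0x2C007 [P=1 RW=1 US=1 PS=0]
  L1: frame=0x2C idx=20 entry=0x30007 [P=1 RW=1 US=1 PS=0]
  L2: frame=0x30 idx=23 entry=0x34007 [P=1 RW=1 US=1 PS=0]
  L3: frame=0x34 idx=7 entry=0x38007 [P=1 RW=1 US=1 PS=0]
  ✓ 0x38CFF  — 4 lookups
#1 VA=0x485C3A16757 (w,kernel):
  L0: frame=0x2A idx=9 entry=0x39007 [P=1 RW=1 US=1 PS=0]
  L1: frame=0x39 idx=23 entry=0x3A007 [P=1 RW=1 US=1 PS=0]
  L2: frame=0x3A idx=29 entry=0x3E007 [P=1 RW=1 US=1 PS=0]
  L3: frame=0x3E idx=22 entry=0x5D006 [P=0 RW=1 US=1 PS=0]
  ✗ PAGE_NOT_PRESENT  [4 reads]
#2 VA=0xF0143E18BA4 (w,user):
  L0: frame=0x2A idx=30 entry=0x41007 [P=1 RW=1 US=1 PS=0]
  L1: frame=0x41 idx=5 entry=0x43007 [P=1 RW=1 US=1 PS=0]
  L2: frame=0x43 idx=31 entry=0x45007 [P=1 RW=1 US=1 PS=0]
  L3: frame=0x45 idx=24 entry=0x47003 [P=1 RW=1 US=0 PS=0]
  ✗ PROTECTION_VIOLATION  [4 reads]
#3 VA=0xA8183410041 (r,user):
  L0: frame=0x2A idx=21 entry=0x4A007 [P=1 RW=1 US=1 PS=0]
  L1: frame=0x4A idx=6 entry=0x4C007 [P=1 RW=1 US=1 PS=0]
  L2: frame=0x4C idx=26 entry=0x4F007 [P=1 RW=1 US=1 PS=0]
  L3: frame=0x4F idx=16 entry=0x51007 [P=1 RW=1 US=1 PS=0]
  ✓ 0x51041  — 4 lookups

Access #2 fault: PROTECTION_VIOLATION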